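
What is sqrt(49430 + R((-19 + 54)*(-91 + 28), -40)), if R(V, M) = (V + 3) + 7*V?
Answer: sqrt(31793) ≈ 178.31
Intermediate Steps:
R(V, M) = 3 + 8*V (R(V, M) = (3 + V) + 7*V = 3 + 8*V)
sqrt(49430 + R((-19 + 54)*(-91 + 28), -40)) = sqrt(49430 + (3 + 8*((-19 + 54)*(-91 + 28)))) = sqrt(49430 + (3 + 8*(35*(-63)))) = sqrt(49430 + (3 + 8*(-2205))) = sqrt(49430 + (3 - 17640)) = sqrt(49430 - 17637) = sqrt(31793)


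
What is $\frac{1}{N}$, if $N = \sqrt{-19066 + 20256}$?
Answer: $\frac{\sqrt{1190}}{1190} \approx 0.028989$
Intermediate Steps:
$N = \sqrt{1190} \approx 34.496$
$\frac{1}{N} = \frac{1}{\sqrt{1190}} = \frac{\sqrt{1190}}{1190}$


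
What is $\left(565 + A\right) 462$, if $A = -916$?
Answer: $-162162$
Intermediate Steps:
$\left(565 + A\right) 462 = \left(565 - 916\right) 462 = \left(-351\right) 462 = -162162$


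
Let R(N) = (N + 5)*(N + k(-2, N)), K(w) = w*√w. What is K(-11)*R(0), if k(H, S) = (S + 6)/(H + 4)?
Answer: -165*I*√11 ≈ -547.24*I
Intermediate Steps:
K(w) = w^(3/2)
k(H, S) = (6 + S)/(4 + H)
R(N) = (3 + 3*N/2)*(5 + N) (R(N) = (N + 5)*(N + (6 + N)/(4 - 2)) = (5 + N)*(N + (6 + N)/2) = (5 + N)*(N + (3 + N/2)) = (5 + N)*(3 + 3*N/2) = (3 + 3*N/2)*(5 + N))
K(-11)*R(0) = (-11)^(3/2)*(15 + (3/2)*0² + (21/2)*0) = (-11*I*√11)*(15 + (3/2)*0 + 0) = (-11*I*√11)*(15 + 0 + 0) = -11*I*√11*15 = -165*I*√11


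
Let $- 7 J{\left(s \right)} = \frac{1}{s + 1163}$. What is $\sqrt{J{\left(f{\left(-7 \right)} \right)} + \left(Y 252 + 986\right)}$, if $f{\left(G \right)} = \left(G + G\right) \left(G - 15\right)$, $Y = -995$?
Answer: $\frac{11 i \sqrt{218850986123}}{10297} \approx 499.75 i$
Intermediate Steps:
$f{\left(G \right)} = 2 G \left(-15 + G\right)$
$J{\left(s \right)} = - \frac{1}{7 \left(1163 + s\right)}$ ($J{\left(s \right)} = - \frac{1}{7 \left(s + 1163\right)} = - \frac{1}{7 \left(1163 + s\right)}$)
$\sqrt{J{\left(f{\left(-7 \right)} \right)} + \left(Y 252 + 986\right)} = \sqrt{- \frac{1}{8141 + 7 \cdot 2 \left(-7\right) \left(-15 - 7\right)} + \left(\left(-995\right) 252 + 986\right)} = \sqrt{- \frac{1}{8141 + 7 \cdot 2 \left(-7\right) \left(-22\right)} + \left(-250740 + 986\right)} = \sqrt{- \frac{1}{8141 + 7 \cdot 308} - 249754} = \sqrt{- \frac{1}{8141 + 2156} - 249754} = \sqrt{- \frac{1}{10297} - 249754} = \sqrt{- \frac{2571716939}{10297}} = \frac{11 i \sqrt{218850986123}}{10297}$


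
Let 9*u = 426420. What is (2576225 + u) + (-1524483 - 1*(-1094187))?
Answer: 2193309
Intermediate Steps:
u = 47380 (u = (1/9)*426420 = 47380)
(2576225 + u) + (-1524483 - 1*(-1094187)) = (2576225 + 47380) + (-1524483 - 1*(-1094187)) = 2623605 + (-1524483 + 1094187) = 2623605 - 430296 = 2193309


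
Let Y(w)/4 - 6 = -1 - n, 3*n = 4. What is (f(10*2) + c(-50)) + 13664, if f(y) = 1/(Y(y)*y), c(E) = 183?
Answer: 12185363/880 ≈ 13847.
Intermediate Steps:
n = 4/3 (n = (⅓)*4 = 4/3 ≈ 1.3333)
Y(w) = 44/3 (Y(w) = 24 + 4*(-1 - 1*4/3) = 24 + 4*(-1 - 4/3) = 24 + 4*(-7/3) = 24 - 28/3 = 44/3)
f(y) = 3/(44*y) (f(y) = 1/((44/3)*y) = 3/(44*y))
(f(10*2) + c(-50)) + 13664 = (3/(44*((10*2))) + 183) + 13664 = ((3/44)/20 + 183) + 13664 = ((3/44)*(1/20) + 183) + 13664 = (3/880 + 183) + 13664 = 161043/880 + 13664 = 12185363/880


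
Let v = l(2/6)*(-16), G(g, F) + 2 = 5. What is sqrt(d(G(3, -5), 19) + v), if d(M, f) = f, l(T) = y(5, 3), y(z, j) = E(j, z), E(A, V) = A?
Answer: I*sqrt(29) ≈ 5.3852*I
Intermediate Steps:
y(z, j) = j
G(g, F) = 3 (G(g, F) = -2 + 5 = 3)
l(T) = 3
v = -48 (v = 3*(-16) = -48)
sqrt(d(G(3, -5), 19) + v) = sqrt(19 - 48) = sqrt(-29) = I*sqrt(29)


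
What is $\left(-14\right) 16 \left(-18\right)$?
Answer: $4032$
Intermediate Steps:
$\left(-14\right) 16 \left(-18\right) = \left(-224\right) \left(-18\right) = 4032$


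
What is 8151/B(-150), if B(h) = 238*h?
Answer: -2717/11900 ≈ -0.22832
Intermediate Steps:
8151/B(-150) = 8151/((238*(-150))) = 8151/(-35700) = 8151*(-1/35700) = -2717/11900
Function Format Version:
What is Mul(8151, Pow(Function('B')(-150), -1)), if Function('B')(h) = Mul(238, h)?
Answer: Rational(-2717, 11900) ≈ -0.22832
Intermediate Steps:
Mul(8151, Pow(Function('B')(-150), -1)) = Mul(8151, Pow(Mul(238, -150), -1)) = Mul(8151, Pow(-35700, -1)) = Mul(8151, Rational(-1, 35700)) = Rational(-2717, 11900)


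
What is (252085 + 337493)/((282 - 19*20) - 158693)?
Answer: -589578/158791 ≈ -3.7129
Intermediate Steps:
(252085 + 337493)/((282 - 19*20) - 158693) = 589578/((282 - 380) - 158693) = 589578/(-98 - 158693) = 589578/(-158791) = 589578*(-1/158791) = -589578/158791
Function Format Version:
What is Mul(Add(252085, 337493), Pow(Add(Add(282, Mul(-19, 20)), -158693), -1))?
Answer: Rational(-589578, 158791) ≈ -3.7129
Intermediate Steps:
Mul(Add(252085, 337493), Pow(Add(Add(282, Mul(-19, 20)), -158693), -1)) = Mul(589578, Pow(Add(Add(282, -380), -158693), -1)) = Mul(589578, Pow(Add(-98, -158693), -1)) = Mul(589578, Pow(-158791, -1)) = Mul(589578, Rational(-1, 158791)) = Rational(-589578, 158791)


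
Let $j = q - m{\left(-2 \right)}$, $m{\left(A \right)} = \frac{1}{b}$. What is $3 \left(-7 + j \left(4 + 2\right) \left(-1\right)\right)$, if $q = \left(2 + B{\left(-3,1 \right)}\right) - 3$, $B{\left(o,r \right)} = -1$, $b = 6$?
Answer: $18$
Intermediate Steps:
$m{\left(A \right)} = \frac{1}{6}$
$q = -2$ ($q = \left(2 - 1\right) - 3 = 1 - 3 = -2$)
$j = - \frac{13}{6}$ ($j = -2 - \frac{1}{6} = - \frac{13}{6} \approx -2.1667$)
$3 \left(-7 + j \left(4 + 2\right) \left(-1\right)\right) = 3 \left(-7 - \frac{13 \left(4 + 2\right) \left(-1\right)}{6}\right) = 3 \left(-7 - \frac{13 \cdot 6 \left(-1\right)}{6}\right) = 3 \left(-7 - -13\right) = 3 \left(-7 + 13\right) = 3 \cdot 6 = 18$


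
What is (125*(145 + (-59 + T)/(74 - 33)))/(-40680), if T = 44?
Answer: -74125/166788 ≈ -0.44443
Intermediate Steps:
(125*(145 + (-59 + T)/(74 - 33)))/(-40680) = (125*(145 + (-59 + 44)/(74 - 33)))/(-40680) = (125*(145 - 15/41))*(-1/40680) = (125*(5930/41))*(-1/40680) = (741250/41)*(-1/40680) = -74125/166788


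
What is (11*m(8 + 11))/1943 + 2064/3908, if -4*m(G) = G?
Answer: 3806159/7593244 ≈ 0.50126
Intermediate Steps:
m(G) = -G/4
(11*m(8 + 11))/1943 + 2064/3908 = (11*(-(8 + 11)/4))/1943 + 2064/3908 = (11*(-1/4*19))*(1/1943) + 2064*(1/3908) = (11*(-19/4))*(1/1943) + 516/977 = -209/4*1/1943 + 516/977 = -209/7772 + 516/977 = 3806159/7593244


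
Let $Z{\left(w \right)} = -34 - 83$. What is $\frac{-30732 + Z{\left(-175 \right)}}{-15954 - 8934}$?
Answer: $\frac{10283}{8296} \approx 1.2395$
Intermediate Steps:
$Z{\left(w \right)} = -117$
$\frac{-30732 + Z{\left(-175 \right)}}{-15954 - 8934} = \frac{-30732 - 117}{-15954 - 8934} = - \frac{30849}{-15954 - 8934} = - \frac{30849}{-24888} = \left(-30849\right) \left(- \frac{1}{24888}\right) = \frac{10283}{8296}$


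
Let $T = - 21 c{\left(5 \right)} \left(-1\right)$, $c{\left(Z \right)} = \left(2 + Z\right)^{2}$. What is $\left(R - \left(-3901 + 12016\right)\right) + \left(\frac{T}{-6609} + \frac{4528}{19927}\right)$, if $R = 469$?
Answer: $- \frac{335649997703}{43899181} \approx -7645.9$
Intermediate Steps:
$T = 1029$ ($T = - 21 \left(2 + 5\right)^{2} \left(-1\right) = - 21 \cdot 7^{2} \left(-1\right) = \left(-21\right) 49 \left(-1\right) = \left(-1029\right) \left(-1\right) = 1029$)
$\left(R - \left(-3901 + 12016\right)\right) + \left(\frac{T}{-6609} + \frac{4528}{19927}\right) = \left(469 - \left(-3901 + 12016\right)\right) + \left(\frac{1029}{-6609} + \frac{4528}{19927}\right) = \left(469 - 8115\right) + \left(1029 \left(- \frac{1}{6609}\right) + 4528 \cdot \frac{1}{19927}\right) = \left(469 - 8115\right) + \left(- \frac{343}{2203} + \frac{4528}{19927}\right) = -7646 + \frac{3140223}{43899181} = - \frac{335649997703}{43899181}$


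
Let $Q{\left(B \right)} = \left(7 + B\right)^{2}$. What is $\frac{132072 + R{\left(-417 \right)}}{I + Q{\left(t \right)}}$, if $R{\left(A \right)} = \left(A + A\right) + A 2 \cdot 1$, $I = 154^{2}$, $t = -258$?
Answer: $\frac{130404}{86717} \approx 1.5038$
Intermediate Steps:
$I = 23716$
$R{\left(A \right)} = 4 A$ ($R{\left(A \right)} = 2 A + 2 A 1 = 2 A + 2 A = 4 A$)
$\frac{132072 + R{\left(-417 \right)}}{I + Q{\left(t \right)}} = \frac{132072 + 4 \left(-417\right)}{23716 + \left(7 - 258\right)^{2}} = \frac{132072 - 1668}{23716 + \left(-251\right)^{2}} = \frac{130404}{23716 + 63001} = \frac{130404}{86717}$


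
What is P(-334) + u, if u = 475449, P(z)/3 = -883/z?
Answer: 158802615/334 ≈ 4.7546e+5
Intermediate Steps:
P(z) = -2649/z (P(z) = 3*(-883/z) = -2649/z)
P(-334) + u = -2649/(-334) + 475449 = -2649*(-1/334) + 475449 = 2649/334 + 475449 = 158802615/334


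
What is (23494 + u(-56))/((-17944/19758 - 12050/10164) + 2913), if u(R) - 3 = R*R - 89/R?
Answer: 594307392261/64952122460 ≈ 9.1499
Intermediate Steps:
u(R) = 3 + R**2 - 89/R (u(R) = 3 + (R*R - 89/R) = 3 + (R**2 - 89/R) = 3 + R**2 - 89/R)
(23494 + u(-56))/((-17944/19758 - 12050/10164) + 2913) = (23494 + (3 + (-56)**2 - 89/(-56)))/((-17944/19758 - 12050/10164) + 2913) = (23494 + (3 + 3136 - 89*(-1/56)))/((-17944*1/19758 - 12050*1/10164) + 2913) = (23494 + (3 + 3136 + 89/56))/((-8972/9879 - 6025/5082) + 2913) = (23494 + 175873/56)/(-11679631/5578342 + 2913) = 1491537/(56*(16238030615/5578342)) = (1491537/56)*(5578342/16238030615) = 594307392261/64952122460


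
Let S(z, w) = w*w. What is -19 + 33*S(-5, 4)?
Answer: 509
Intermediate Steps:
S(z, w) = w²
-19 + 33*S(-5, 4) = -19 + 33*4² = -19 + 33*16 = -19 + 528 = 509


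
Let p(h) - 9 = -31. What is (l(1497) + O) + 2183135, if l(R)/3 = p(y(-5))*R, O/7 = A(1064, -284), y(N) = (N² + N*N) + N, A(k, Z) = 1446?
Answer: 2094455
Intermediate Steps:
y(N) = N + 2*N² (y(N) = (N² + N²) + N = 2*N² + N = N + 2*N²)
p(h) = -22 (p(h) = 9 - 31 = -22)
O = 10122 (O = 7*1446 = 10122)
l(R) = -66*R (l(R) = 3*(-22*R) = -66*R)
(l(1497) + O) + 2183135 = (-66*1497 + 10122) + 2183135 = (-98802 + 10122) + 2183135 = -88680 + 2183135 = 2094455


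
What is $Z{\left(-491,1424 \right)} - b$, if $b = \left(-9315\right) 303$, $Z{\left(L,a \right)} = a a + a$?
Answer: $4851645$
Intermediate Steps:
$Z{\left(L,a \right)} = a + a^{2}$ ($Z{\left(L,a \right)} = a^{2} + a = a + a^{2}$)
$b = -2822445$
$Z{\left(-491,1424 \right)} - b = 1424 \left(1 + 1424\right) - -2822445 = 1424 \cdot 1425 + 2822445 = 2029200 + 2822445 = 4851645$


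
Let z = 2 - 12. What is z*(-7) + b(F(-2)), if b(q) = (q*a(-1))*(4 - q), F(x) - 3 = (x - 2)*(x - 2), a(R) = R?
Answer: 355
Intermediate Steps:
F(x) = 3 + (-2 + x)² (F(x) = 3 + (x - 2)*(x - 2) = 3 + (-2 + x)*(-2 + x) = 3 + (-2 + x)²)
b(q) = -q*(4 - q) (b(q) = (q*(-1))*(4 - q) = (-q)*(4 - q) = -q*(4 - q))
z = -10
z*(-7) + b(F(-2)) = -10*(-7) + (3 + (-2 - 2)²)*(-4 + (3 + (-2 - 2)²)) = 70 + (3 + (-4)²)*(-4 + (3 + (-4)²)) = 70 + (3 + 16)*(-4 + (3 + 16)) = 70 + 19*(-4 + 19) = 70 + 19*15 = 70 + 285 = 355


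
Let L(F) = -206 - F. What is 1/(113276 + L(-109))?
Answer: 1/113179 ≈ 8.8356e-6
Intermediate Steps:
1/(113276 + L(-109)) = 1/(113276 + (-206 - 1*(-109))) = 1/(113276 + (-206 + 109)) = 1/(113276 - 97) = 1/113179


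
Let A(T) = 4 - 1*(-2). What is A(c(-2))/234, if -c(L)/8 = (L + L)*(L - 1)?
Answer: 1/39 ≈ 0.025641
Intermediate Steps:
c(L) = -16*L*(-1 + L) (c(L) = -8*(L + L)*(L - 1) = -8*2*L*(-1 + L) = -16*L*(-1 + L))
A(T) = 6 (A(T) = 4 + 2 = 6)
A(c(-2))/234 = 6/234 = 6*(1/234) = 1/39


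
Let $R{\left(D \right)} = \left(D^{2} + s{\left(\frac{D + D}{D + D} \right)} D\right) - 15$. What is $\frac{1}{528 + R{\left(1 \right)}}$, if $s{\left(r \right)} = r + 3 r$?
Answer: $\frac{1}{518} \approx 0.0019305$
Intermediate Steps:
$s{\left(r \right)} = 4 r$
$R{\left(D \right)} = -15 + D^{2} + 4 D$ ($R{\left(D \right)} = \left(D^{2} + 4 \frac{D + D}{D + D} D\right) - 15 = \left(D^{2} + 4 \frac{2 D}{2 D} D\right) - 15 = \left(D^{2} + 4 \cdot 2 D \frac{1}{2 D} D\right) - 15 = \left(D^{2} + 4 \cdot 1 D\right) - 15 = \left(D^{2} + 4 D\right) - 15 = -15 + D^{2} + 4 D$)
$\frac{1}{528 + R{\left(1 \right)}} = \frac{1}{528 + \left(-15 + 1^{2} + 4 \cdot 1\right)} = \frac{1}{528 + \left(-15 + 1 + 4\right)} = \frac{1}{528 - 10} = \frac{1}{518}$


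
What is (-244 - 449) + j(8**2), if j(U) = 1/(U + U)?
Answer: -88703/128 ≈ -692.99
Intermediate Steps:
j(U) = 1/(2*U)
(-244 - 449) + j(8**2) = (-244 - 449) + 1/(2*(8**2)) = -693 + (1/2)/64 = -693 + (1/2)*(1/64) = -693 + 1/128 = -88703/128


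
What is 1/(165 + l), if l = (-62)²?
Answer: 1/4009 ≈ 0.00024944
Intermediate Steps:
l = 3844
1/(165 + l) = 1/(165 + 3844) = 1/4009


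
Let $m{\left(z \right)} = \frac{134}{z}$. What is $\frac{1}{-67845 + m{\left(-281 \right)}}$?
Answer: $- \frac{281}{19064579} \approx -1.4739 \cdot 10^{-5}$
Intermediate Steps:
$\frac{1}{-67845 + m{\left(-281 \right)}} = \frac{1}{-67845 + \frac{134}{-281}} = \frac{1}{-67845 + 134 \left(- \frac{1}{281}\right)} = \frac{1}{-67845 - \frac{134}{281}} = \frac{1}{- \frac{19064579}{281}} = - \frac{281}{19064579}$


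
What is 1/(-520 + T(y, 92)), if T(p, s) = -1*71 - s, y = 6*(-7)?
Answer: -1/683 ≈ -0.0014641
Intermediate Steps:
y = -42
T(p, s) = -71 - s
1/(-520 + T(y, 92)) = 1/(-520 + (-71 - 1*92)) = 1/(-520 + (-71 - 92)) = 1/(-520 - 163) = 1/(-683) = -1/683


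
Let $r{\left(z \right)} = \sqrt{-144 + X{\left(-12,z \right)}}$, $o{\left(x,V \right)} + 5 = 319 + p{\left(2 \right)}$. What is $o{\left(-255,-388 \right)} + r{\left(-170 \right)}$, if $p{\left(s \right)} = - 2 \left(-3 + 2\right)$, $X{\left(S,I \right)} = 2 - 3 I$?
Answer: $316 + 4 \sqrt{23} \approx 335.18$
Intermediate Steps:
$p{\left(s \right)} = 2$ ($p{\left(s \right)} = \left(-2\right) \left(-1\right) = 2$)
$o{\left(x,V \right)} = 316$ ($o{\left(x,V \right)} = -5 + \left(319 + 2\right) = -5 + 321 = 316$)
$r{\left(z \right)} = \sqrt{-142 - 3 z}$ ($r{\left(z \right)} = \sqrt{-144 - \left(-2 + 3 z\right)} = \sqrt{-142 - 3 z}$)
$o{\left(-255,-388 \right)} + r{\left(-170 \right)} = 316 + \sqrt{-142 - -510} = 316 + \sqrt{-142 + 510} = 316 + \sqrt{368} = 316 + 4 \sqrt{23}$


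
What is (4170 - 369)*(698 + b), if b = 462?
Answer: 4409160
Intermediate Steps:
(4170 - 369)*(698 + b) = (4170 - 369)*(698 + 462) = 3801*1160 = 4409160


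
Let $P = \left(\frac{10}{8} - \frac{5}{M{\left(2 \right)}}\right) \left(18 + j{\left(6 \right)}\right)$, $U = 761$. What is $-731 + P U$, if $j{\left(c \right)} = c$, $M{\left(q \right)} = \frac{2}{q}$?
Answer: $-69221$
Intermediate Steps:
$P = -90$ ($P = \left(\frac{10}{8} - \frac{5}{2 \cdot \frac{1}{2}}\right) \left(18 + 6\right) = \left(10 \cdot \frac{1}{8} - \frac{5}{2 \cdot \frac{1}{2}}\right) 24 = \left(\frac{5}{4} - \frac{5}{1}\right) 24 = \left(\frac{5}{4} - 5\right) 24 = \left(- \frac{15}{4}\right) 24 = -90$)
$-731 + P U = -731 - 68490 = -69221$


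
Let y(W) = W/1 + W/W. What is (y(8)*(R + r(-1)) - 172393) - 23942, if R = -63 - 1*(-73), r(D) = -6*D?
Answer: -196191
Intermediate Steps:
y(W) = 1 + W (y(W) = W*1 + 1 = W + 1 = 1 + W)
R = 10 (R = -63 + 73 = 10)
(y(8)*(R + r(-1)) - 172393) - 23942 = ((1 + 8)*(10 - 6*(-1)) - 172393) - 23942 = (9*(10 + 6) - 172393) - 23942 = (9*16 - 172393) - 23942 = (144 - 172393) - 23942 = -172249 - 23942 = -196191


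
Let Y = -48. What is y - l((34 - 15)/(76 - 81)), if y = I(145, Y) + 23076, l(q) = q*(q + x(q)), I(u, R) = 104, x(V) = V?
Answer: 578778/25 ≈ 23151.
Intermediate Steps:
l(q) = 2*q² (l(q) = q*(q + q) = q*(2*q) = 2*q²)
y = 23180 (y = 104 + 23076 = 23180)
y - l((34 - 15)/(76 - 81)) = 23180 - 2*((34 - 15)/(76 - 81))² = 23180 - 2*(19/(-5))² = 23180 - 2*(19*(-⅕))² = 23180 - 2*(-19/5)² = 23180 - 2*361/25 = 23180 - 1*722/25 = 23180 - 722/25 = 578778/25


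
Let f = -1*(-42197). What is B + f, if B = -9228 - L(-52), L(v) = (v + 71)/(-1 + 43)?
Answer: 1384679/42 ≈ 32969.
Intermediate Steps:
L(v) = 71/42 + v/42 (L(v) = (71 + v)/42 = (71 + v)*(1/42) = 71/42 + v/42)
f = 42197
B = -387595/42 (B = -9228 - (71/42 + (1/42)*(-52)) = -9228 - (71/42 - 26/21) = -9228 - 1*19/42 = -9228 - 19/42 = -387595/42 ≈ -9228.5)
B + f = -387595/42 + 42197 = 1384679/42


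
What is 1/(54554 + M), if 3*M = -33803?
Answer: 3/129859 ≈ 2.3102e-5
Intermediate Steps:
M = -33803/3 (M = (1/3)*(-33803) = -33803/3 ≈ -11268.)
1/(54554 + M) = 1/(54554 - 33803/3) = 1/(129859/3) = 3/129859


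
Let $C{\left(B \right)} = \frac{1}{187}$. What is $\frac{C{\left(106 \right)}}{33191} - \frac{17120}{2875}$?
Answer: $- \frac{21251798433}{3568862275} \approx -5.9548$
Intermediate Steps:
$C{\left(B \right)} = \frac{1}{187}$
$\frac{C{\left(106 \right)}}{33191} - \frac{17120}{2875} = \frac{1}{187 \cdot 33191} - \frac{17120}{2875} = \frac{1}{187} \cdot \frac{1}{33191} - \frac{3424}{575} = \frac{1}{6206717} - \frac{3424}{575} = - \frac{21251798433}{3568862275}$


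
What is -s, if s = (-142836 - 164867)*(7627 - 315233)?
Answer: -94651289018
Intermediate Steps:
s = 94651289018 (s = -307703*(-307606) = 94651289018)
-s = -1*94651289018 = -94651289018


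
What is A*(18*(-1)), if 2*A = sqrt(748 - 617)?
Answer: -9*sqrt(131) ≈ -103.01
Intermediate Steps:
A = sqrt(131)/2 (A = sqrt(748 - 617)/2 = sqrt(131)/2 ≈ 5.7228)
A*(18*(-1)) = (sqrt(131)/2)*(18*(-1)) = (sqrt(131)/2)*(-18) = -9*sqrt(131)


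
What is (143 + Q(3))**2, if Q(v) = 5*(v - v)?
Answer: 20449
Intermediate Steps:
Q(v) = 0 (Q(v) = 5*0 = 0)
(143 + Q(3))**2 = (143 + 0)**2 = 143**2 = 20449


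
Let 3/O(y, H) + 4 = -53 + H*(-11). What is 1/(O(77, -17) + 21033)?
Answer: 130/2734293 ≈ 4.7544e-5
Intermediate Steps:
O(y, H) = 3/(-57 - 11*H) (O(y, H) = 3/(-4 + (-53 + H*(-11))) = 3/(-4 + (-53 - 11*H)) = 3/(-57 - 11*H))
1/(O(77, -17) + 21033) = 1/(-3/(57 + 11*(-17)) + 21033) = 1/(-3/(57 - 187) + 21033) = 1/(-3/(-130) + 21033) = 1/(-3*(-1/130) + 21033) = 1/(3/130 + 21033) = 1/(2734293/130) = 130/2734293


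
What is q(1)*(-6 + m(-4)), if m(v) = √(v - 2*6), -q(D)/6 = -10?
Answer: -360 + 240*I ≈ -360.0 + 240.0*I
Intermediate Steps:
q(D) = 60 (q(D) = -6*(-10) = 60)
m(v) = √(-12 + v) (m(v) = √(v - 12) = √(-12 + v))
q(1)*(-6 + m(-4)) = 60*(-6 + √(-12 - 4)) = 60*(-6 + √(-16)) = 60*(-6 + 4*I) = -360 + 240*I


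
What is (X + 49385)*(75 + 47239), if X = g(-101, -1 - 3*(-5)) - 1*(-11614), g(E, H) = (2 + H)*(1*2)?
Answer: 2887620734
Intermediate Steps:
g(E, H) = 4 + 2*H (g(E, H) = (2 + H)*2 = 4 + 2*H)
X = 11646 (X = (4 + 2*(-1 - 3*(-5))) - 1*(-11614) = (4 + 2*(-1 + 15)) + 11614 = (4 + 2*14) + 11614 = (4 + 28) + 11614 = 32 + 11614 = 11646)
(X + 49385)*(75 + 47239) = (11646 + 49385)*(75 + 47239) = 61031*47314 = 2887620734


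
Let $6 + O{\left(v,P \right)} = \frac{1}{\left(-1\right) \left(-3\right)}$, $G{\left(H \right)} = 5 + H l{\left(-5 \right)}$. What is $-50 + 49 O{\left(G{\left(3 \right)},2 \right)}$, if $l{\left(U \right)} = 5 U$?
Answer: $- \frac{983}{3} \approx -327.67$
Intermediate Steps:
$G{\left(H \right)} = 5 - 25 H$ ($G{\left(H \right)} = 5 + H 5 \left(-5\right) = 5 + H \left(-25\right) = 5 - 25 H$)
$O{\left(v,P \right)} = - \frac{17}{3}$ ($O{\left(v,P \right)} = -6 + \frac{1}{\left(-1\right) \left(-3\right)} = -6 + \frac{1}{3} = - \frac{17}{3}$)
$-50 + 49 O{\left(G{\left(3 \right)},2 \right)} = -50 + 49 \left(- \frac{17}{3}\right) = -50 - \frac{833}{3} = - \frac{983}{3}$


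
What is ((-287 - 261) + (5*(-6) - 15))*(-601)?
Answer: 356393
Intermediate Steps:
((-287 - 261) + (5*(-6) - 15))*(-601) = (-548 + (-30 - 15))*(-601) = (-548 - 45)*(-601) = -593*(-601) = 356393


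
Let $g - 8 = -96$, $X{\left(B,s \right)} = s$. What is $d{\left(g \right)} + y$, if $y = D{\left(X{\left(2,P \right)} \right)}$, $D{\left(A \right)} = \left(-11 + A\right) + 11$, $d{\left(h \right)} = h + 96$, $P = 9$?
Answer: $17$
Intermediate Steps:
$g = -88$ ($g = 8 - 96 = -88$)
$d{\left(h \right)} = 96 + h$
$D{\left(A \right)} = A$
$y = 9$
$d{\left(g \right)} + y = \left(96 - 88\right) + 9 = 8 + 9 = 17$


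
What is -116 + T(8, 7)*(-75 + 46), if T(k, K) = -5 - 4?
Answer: 145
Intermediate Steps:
T(k, K) = -9
-116 + T(8, 7)*(-75 + 46) = -116 - 9*(-75 + 46) = -116 - 9*(-29) = -116 + 261 = 145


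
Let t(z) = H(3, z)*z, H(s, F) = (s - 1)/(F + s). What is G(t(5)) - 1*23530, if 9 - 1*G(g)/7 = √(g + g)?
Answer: -23467 - 7*√10/2 ≈ -23478.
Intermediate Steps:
H(s, F) = (-1 + s)/(F + s)
t(z) = 2*z/(3 + z) (t(z) = ((-1 + 3)/(z + 3))*z = (2/(3 + z))*z = 2*z/(3 + z))
G(g) = 63 - 7*√2*√g (G(g) = 63 - 7*√(g + g) = 63 - 7*√2*√g)
G(t(5)) - 1*23530 = (63 - 7*√2*√(2*5/(3 + 5))) - 1*23530 = (63 - 7*√2*√(2*5/8)) - 23530 = (63 - 7*√2*√(2*5*(⅛))) - 23530 = (63 - 7*√2*√(5/4)) - 23530 = (63 - 7*√2*√5/2) - 23530 = (63 - 7*√10/2) - 23530 = -23467 - 7*√10/2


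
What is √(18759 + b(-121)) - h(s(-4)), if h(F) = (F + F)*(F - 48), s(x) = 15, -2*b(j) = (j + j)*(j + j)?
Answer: 990 + I*√10523 ≈ 990.0 + 102.58*I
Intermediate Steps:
b(j) = -2*j² (b(j) = -(j + j)*(j + j)/2 = -2*j*2*j/2 = -2*j²)
h(F) = 2*F*(-48 + F) (h(F) = (2*F)*(-48 + F) = 2*F*(-48 + F))
√(18759 + b(-121)) - h(s(-4)) = √(18759 - 2*(-121)²) - 2*15*(-48 + 15) = √(18759 - 2*14641) - 2*15*(-33) = √(18759 - 29282) - 1*(-990) = √(-10523) + 990 = I*√10523 + 990 = 990 + I*√10523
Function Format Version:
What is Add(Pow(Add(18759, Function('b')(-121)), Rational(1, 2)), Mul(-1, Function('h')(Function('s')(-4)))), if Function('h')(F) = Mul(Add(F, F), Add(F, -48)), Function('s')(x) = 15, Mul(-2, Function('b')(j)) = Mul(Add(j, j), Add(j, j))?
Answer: Add(990, Mul(I, Pow(10523, Rational(1, 2)))) ≈ Add(990.00, Mul(102.58, I))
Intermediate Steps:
Function('b')(j) = Mul(-2, Pow(j, 2)) (Function('b')(j) = Mul(Rational(-1, 2), Mul(Add(j, j), Add(j, j))) = Mul(Rational(-1, 2), Mul(Mul(2, j), Mul(2, j))) = Mul(Rational(-1, 2), Mul(4, Pow(j, 2))) = Mul(-2, Pow(j, 2)))
Function('h')(F) = Mul(2, F, Add(-48, F)) (Function('h')(F) = Mul(Mul(2, F), Add(-48, F)) = Mul(2, F, Add(-48, F)))
Add(Pow(Add(18759, Function('b')(-121)), Rational(1, 2)), Mul(-1, Function('h')(Function('s')(-4)))) = Add(Pow(Add(18759, Mul(-2, Pow(-121, 2))), Rational(1, 2)), Mul(-1, Mul(2, 15, Add(-48, 15)))) = Add(Pow(Add(18759, Mul(-2, 14641)), Rational(1, 2)), Mul(-1, Mul(2, 15, -33))) = Add(Pow(Add(18759, -29282), Rational(1, 2)), Mul(-1, -990)) = Add(Pow(-10523, Rational(1, 2)), 990) = Add(Mul(I, Pow(10523, Rational(1, 2))), 990) = Add(990, Mul(I, Pow(10523, Rational(1, 2))))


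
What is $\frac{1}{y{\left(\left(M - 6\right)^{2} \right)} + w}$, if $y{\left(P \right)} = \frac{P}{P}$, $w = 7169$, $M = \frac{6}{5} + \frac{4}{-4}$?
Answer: $\frac{1}{7170} \approx 0.00013947$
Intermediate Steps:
$M = \frac{1}{5}$ ($M = 6 \cdot \frac{1}{5} + 4 \left(- \frac{1}{4}\right) = \frac{6}{5} - 1 = \frac{1}{5} \approx 0.2$)
$y{\left(P \right)} = 1$
$\frac{1}{y{\left(\left(M - 6\right)^{2} \right)} + w} = \frac{1}{1 + 7169} = \frac{1}{7170}$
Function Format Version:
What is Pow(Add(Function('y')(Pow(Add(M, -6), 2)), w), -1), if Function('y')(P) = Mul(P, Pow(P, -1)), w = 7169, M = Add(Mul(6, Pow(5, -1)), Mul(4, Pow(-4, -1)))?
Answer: Rational(1, 7170) ≈ 0.00013947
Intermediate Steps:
M = Rational(1, 5) (M = Add(Mul(6, Rational(1, 5)), Mul(4, Rational(-1, 4))) = Add(Rational(6, 5), -1) = Rational(1, 5) ≈ 0.20000)
Function('y')(P) = 1
Pow(Add(Function('y')(Pow(Add(M, -6), 2)), w), -1) = Pow(Add(1, 7169), -1) = Pow(7170, -1) = Rational(1, 7170)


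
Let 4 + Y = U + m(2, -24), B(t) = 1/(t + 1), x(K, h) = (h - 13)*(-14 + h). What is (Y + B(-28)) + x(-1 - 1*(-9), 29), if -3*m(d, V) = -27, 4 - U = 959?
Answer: -19171/27 ≈ -710.04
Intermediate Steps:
U = -955 (U = 4 - 1*959 = 4 - 959 = -955)
m(d, V) = 9 (m(d, V) = -1/3*(-27) = 9)
x(K, h) = (-14 + h)*(-13 + h) (x(K, h) = (-13 + h)*(-14 + h) = (-14 + h)*(-13 + h))
B(t) = 1/(1 + t)
Y = -950 (Y = -4 + (-955 + 9) = -4 - 946 = -950)
(Y + B(-28)) + x(-1 - 1*(-9), 29) = (-950 + 1/(1 - 28)) + (182 + 29**2 - 27*29) = (-950 + 1/(-27)) + (182 + 841 - 783) = (-950 - 1/27) + 240 = -25651/27 + 240 = -19171/27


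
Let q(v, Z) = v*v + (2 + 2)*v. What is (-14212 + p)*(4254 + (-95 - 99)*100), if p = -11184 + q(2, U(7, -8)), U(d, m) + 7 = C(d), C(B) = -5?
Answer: 384466064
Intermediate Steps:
U(d, m) = -12 (U(d, m) = -7 - 5 = -12)
q(v, Z) = v² + 4*v
p = -11172 (p = -11184 + 2*(4 + 2) = -11184 + 2*6 = -11184 + 12 = -11172)
(-14212 + p)*(4254 + (-95 - 99)*100) = (-14212 - 11172)*(4254 + (-95 - 99)*100) = -25384*(4254 - 194*100) = -25384*(4254 - 19400) = -25384*(-15146) = 384466064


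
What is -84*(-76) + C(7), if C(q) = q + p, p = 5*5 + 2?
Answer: 6418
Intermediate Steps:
p = 27 (p = 25 + 2 = 27)
C(q) = 27 + q (C(q) = q + 27 = 27 + q)
-84*(-76) + C(7) = -84*(-76) + (27 + 7) = 6384 + 34 = 6418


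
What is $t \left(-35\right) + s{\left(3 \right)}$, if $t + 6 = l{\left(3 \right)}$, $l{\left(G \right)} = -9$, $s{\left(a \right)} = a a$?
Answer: $534$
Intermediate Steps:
$s{\left(a \right)} = a^{2}$
$t = -15$ ($t = -6 - 9 = -15$)
$t \left(-35\right) + s{\left(3 \right)} = \left(-15\right) \left(-35\right) + 3^{2} = 525 + 9 = 534$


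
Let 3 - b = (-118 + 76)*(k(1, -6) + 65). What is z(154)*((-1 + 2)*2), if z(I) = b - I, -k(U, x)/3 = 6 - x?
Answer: 2134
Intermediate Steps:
k(U, x) = -18 + 3*x (k(U, x) = -3*(6 - x) = -18 + 3*x)
b = 1221 (b = 3 - (-118 + 76)*((-18 + 3*(-6)) + 65) = 3 - (-42)*((-18 - 18) + 65) = 3 - (-42)*(-36 + 65) = 3 - (-42)*29 = 3 - 1*(-1218) = 3 + 1218 = 1221)
z(I) = 1221 - I
z(154)*((-1 + 2)*2) = (1221 - 1*154)*((-1 + 2)*2) = (1221 - 154)*(1*2) = 1067*2 = 2134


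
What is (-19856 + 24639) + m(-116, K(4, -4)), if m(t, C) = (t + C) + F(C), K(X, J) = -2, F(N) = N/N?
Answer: 4666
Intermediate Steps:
F(N) = 1
m(t, C) = 1 + C + t (m(t, C) = (t + C) + 1 = (C + t) + 1 = 1 + C + t)
(-19856 + 24639) + m(-116, K(4, -4)) = (-19856 + 24639) + (1 - 2 - 116) = 4783 - 117 = 4666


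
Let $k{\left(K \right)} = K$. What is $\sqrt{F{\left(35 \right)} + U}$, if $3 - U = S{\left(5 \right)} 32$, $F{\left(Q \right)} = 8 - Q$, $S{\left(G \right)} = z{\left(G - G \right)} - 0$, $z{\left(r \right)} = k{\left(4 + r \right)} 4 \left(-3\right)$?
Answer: $6 \sqrt{42} \approx 38.884$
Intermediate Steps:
$z{\left(r \right)} = -48 - 12 r$ ($z{\left(r \right)} = \left(4 + r\right) 4 \left(-3\right) = \left(16 + 4 r\right) \left(-3\right) = -48 - 12 r$)
$S{\left(G \right)} = -48$ ($S{\left(G \right)} = \left(-48 - 12 \left(G - G\right)\right) - 0 = \left(-48 - 0\right) + 0 = \left(-48 + 0\right) + 0 = -48 + 0 = -48$)
$U = 1539$ ($U = 3 - \left(-48\right) 32 = 3 - -1536 = 3 + 1536 = 1539$)
$\sqrt{F{\left(35 \right)} + U} = \sqrt{\left(8 - 35\right) + 1539} = \sqrt{-27 + 1539} = \sqrt{1512} = 6 \sqrt{42}$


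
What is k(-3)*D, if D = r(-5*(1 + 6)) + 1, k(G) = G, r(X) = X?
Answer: 102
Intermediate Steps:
D = -34 (D = -5*(1 + 6) + 1 = -5*7 + 1 = -35 + 1 = -34)
k(-3)*D = -3*(-34) = 102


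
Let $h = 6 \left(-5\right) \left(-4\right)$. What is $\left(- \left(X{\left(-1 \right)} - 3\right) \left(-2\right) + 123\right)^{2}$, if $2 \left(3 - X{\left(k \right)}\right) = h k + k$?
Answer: $59536$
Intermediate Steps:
$h = 120$ ($h = \left(-30\right) \left(-4\right) = 120$)
$X{\left(k \right)} = 3 - \frac{121 k}{2}$ ($X{\left(k \right)} = 3 - \frac{120 k + k}{2} = 3 - \frac{121 k}{2}$)
$\left(- \left(X{\left(-1 \right)} - 3\right) \left(-2\right) + 123\right)^{2} = \left(- \left(\left(3 - - \frac{121}{2}\right) - 3\right) \left(-2\right) + 123\right)^{2} = \left(- \left(\left(3 + \frac{121}{2}\right) - 3\right) \left(-2\right) + 123\right)^{2} = \left(- \left(\frac{127}{2} - 3\right) \left(-2\right) + 123\right)^{2} = \left(- \frac{121 \left(-2\right)}{2} + 123\right)^{2} = \left(\left(-1\right) \left(-121\right) + 123\right)^{2} = \left(121 + 123\right)^{2} = 244^{2} = 59536$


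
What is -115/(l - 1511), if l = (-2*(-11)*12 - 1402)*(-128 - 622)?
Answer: -5/37043 ≈ -0.00013498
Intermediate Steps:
l = 853500 (l = (22*12 - 1402)*(-750) = (264 - 1402)*(-750) = -1138*(-750) = 853500)
-115/(l - 1511) = -115/(853500 - 1511) = -115/851989 = -115*1/851989 = -5/37043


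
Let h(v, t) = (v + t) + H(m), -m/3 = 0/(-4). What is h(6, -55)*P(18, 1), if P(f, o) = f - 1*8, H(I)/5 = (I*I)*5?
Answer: -490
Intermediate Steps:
m = 0 (m = -0/(-4) = -0*(-1)/4 = -3*0 = 0)
H(I) = 25*I² (H(I) = 5*((I*I)*5) = 5*(I²*5) = 5*(5*I²) = 25*I²)
h(v, t) = t + v (h(v, t) = (v + t) + 25*0² = (t + v) + 25*0 = (t + v) + 0 = t + v)
P(f, o) = -8 + f (P(f, o) = f - 8 = -8 + f)
h(6, -55)*P(18, 1) = (-55 + 6)*(-8 + 18) = -49*10 = -490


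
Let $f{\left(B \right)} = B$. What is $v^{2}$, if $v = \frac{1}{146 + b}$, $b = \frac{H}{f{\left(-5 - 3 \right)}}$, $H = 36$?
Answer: $\frac{4}{80089} \approx 4.9944 \cdot 10^{-5}$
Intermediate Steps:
$b = - \frac{9}{2}$ ($b = \frac{36}{-5 - 3} = \frac{36}{-8} = 36 \left(- \frac{1}{8}\right) = - \frac{9}{2} \approx -4.5$)
$v = \frac{2}{283}$ ($v = \frac{1}{146 - \frac{9}{2}} = \frac{1}{\frac{283}{2}} = \frac{2}{283} \approx 0.0070671$)
$v^{2} = \left(\frac{2}{283}\right)^{2} = \frac{4}{80089}$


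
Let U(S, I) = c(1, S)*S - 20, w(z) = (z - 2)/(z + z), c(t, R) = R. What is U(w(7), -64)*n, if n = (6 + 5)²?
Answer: -471295/196 ≈ -2404.6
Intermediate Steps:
n = 121 (n = 11² = 121)
w(z) = (-2 + z)/(2*z) (w(z) = (-2 + z)/((2*z)) = (-2 + z)*(1/(2*z)) = (-2 + z)/(2*z))
U(S, I) = -20 + S² (U(S, I) = S*S - 20 = S² - 20 = -20 + S²)
U(w(7), -64)*n = (-20 + ((½)*(-2 + 7)/7)²)*121 = (-20 + ((½)*(⅐)*5)²)*121 = (-20 + (5/14)²)*121 = (-20 + 25/196)*121 = -3895/196*121 = -471295/196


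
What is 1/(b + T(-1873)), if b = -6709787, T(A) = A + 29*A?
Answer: -1/6765977 ≈ -1.4780e-7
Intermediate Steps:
T(A) = 30*A
1/(b + T(-1873)) = 1/(-6709787 + 30*(-1873)) = 1/(-6709787 - 56190) = 1/(-6765977) = -1/6765977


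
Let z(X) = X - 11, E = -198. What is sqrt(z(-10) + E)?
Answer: I*sqrt(219) ≈ 14.799*I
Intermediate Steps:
z(X) = -11 + X
sqrt(z(-10) + E) = sqrt((-11 - 10) - 198) = sqrt(-21 - 198) = sqrt(-219) = I*sqrt(219)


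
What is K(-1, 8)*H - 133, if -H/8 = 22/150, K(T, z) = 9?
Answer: -3589/25 ≈ -143.56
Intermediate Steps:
H = -88/75 (H = -176/150 = -8*11/75 = -88/75 ≈ -1.1733)
K(-1, 8)*H - 133 = 9*(-88/75) - 133 = -264/25 - 133 = -3589/25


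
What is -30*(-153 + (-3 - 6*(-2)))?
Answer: 4320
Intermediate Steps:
-30*(-153 + (-3 - 6*(-2))) = -30*(-153 + (-3 + 12)) = -30*(-153 + 9) = -30*(-144) = 4320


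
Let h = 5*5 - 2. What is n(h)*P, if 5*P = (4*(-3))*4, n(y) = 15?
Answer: -144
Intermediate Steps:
h = 23 (h = 25 - 2 = 23)
P = -48/5 (P = ((4*(-3))*4)/5 = (-12*4)/5 = (⅕)*(-48) = -48/5 ≈ -9.6000)
n(h)*P = 15*(-48/5) = -144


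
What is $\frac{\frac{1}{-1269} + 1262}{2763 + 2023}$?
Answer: $\frac{1601477}{6073434} \approx 0.26369$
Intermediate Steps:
$\frac{\frac{1}{-1269} + 1262}{2763 + 2023} = \frac{- \frac{1}{1269} + 1262}{4786} = \frac{1601477}{1269} \cdot \frac{1}{4786} = \frac{1601477}{6073434}$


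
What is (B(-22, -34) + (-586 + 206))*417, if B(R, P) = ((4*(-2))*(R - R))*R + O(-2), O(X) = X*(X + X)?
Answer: -155124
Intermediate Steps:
O(X) = 2*X**2 (O(X) = X*(2*X) = 2*X**2)
B(R, P) = 8 (B(R, P) = ((4*(-2))*(R - R))*R + 2*(-2)**2 = (-8*0)*R + 2*4 = 0*R + 8 = 0 + 8 = 8)
(B(-22, -34) + (-586 + 206))*417 = (8 + (-586 + 206))*417 = (8 - 380)*417 = -372*417 = -155124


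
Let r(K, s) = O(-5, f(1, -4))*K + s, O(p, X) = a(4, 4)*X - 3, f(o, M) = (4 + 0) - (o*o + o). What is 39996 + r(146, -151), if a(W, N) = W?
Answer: 40575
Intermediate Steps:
f(o, M) = 4 - o - o**2 (f(o, M) = 4 - (o**2 + o) = 4 - (o + o**2) = 4 + (-o - o**2) = 4 - o - o**2)
O(p, X) = -3 + 4*X (O(p, X) = 4*X - 3 = -3 + 4*X)
r(K, s) = s + 5*K (r(K, s) = (-3 + 4*(4 - 1*1 - 1*1**2))*K + s = (-3 + 4*(4 - 1 - 1*1))*K + s = (-3 + 4*(4 - 1 - 1))*K + s = (-3 + 4*2)*K + s = (-3 + 8)*K + s = 5*K + s = s + 5*K)
39996 + r(146, -151) = 39996 + (-151 + 5*146) = 39996 + (-151 + 730) = 39996 + 579 = 40575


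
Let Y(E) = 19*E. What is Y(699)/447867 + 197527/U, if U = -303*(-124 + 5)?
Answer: 1411820602/256329213 ≈ 5.5078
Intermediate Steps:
U = 36057 (U = -303*(-119) = 36057)
Y(699)/447867 + 197527/U = (19*699)/447867 + 197527/36057 = 13281*(1/447867) + 197527*(1/36057) = 4427/149289 + 197527/36057 = 1411820602/256329213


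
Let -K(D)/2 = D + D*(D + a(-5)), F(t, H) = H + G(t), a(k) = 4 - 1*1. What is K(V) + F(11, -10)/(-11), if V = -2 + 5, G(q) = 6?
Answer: -458/11 ≈ -41.636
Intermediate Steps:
a(k) = 3 (a(k) = 4 - 1 = 3)
F(t, H) = 6 + H (F(t, H) = H + 6 = 6 + H)
V = 3
K(D) = -2*D - 2*D*(3 + D) (K(D) = -2*(D + D*(D + 3)) = -2*(D + D*(3 + D)) = -2*D - 2*D*(3 + D))
K(V) + F(11, -10)/(-11) = -2*3*(4 + 3) + (6 - 10)/(-11) = -2*3*7 - 1/11*(-4) = -42 + 4/11 = -458/11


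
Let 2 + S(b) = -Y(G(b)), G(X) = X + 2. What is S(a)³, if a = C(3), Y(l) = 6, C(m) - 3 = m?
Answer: -512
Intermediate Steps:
G(X) = 2 + X
C(m) = 3 + m
a = 6 (a = 3 + 3 = 6)
S(b) = -8 (S(b) = -2 - 1*6 = -2 - 6 = -8)
S(a)³ = (-8)³ = -512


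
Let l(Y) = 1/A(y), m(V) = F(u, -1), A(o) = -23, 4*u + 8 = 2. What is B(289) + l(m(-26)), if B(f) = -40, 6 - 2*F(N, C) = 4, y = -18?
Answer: -921/23 ≈ -40.043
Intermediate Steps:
u = -3/2 (u = -2 + (¼)*2 = -2 + ½ = -3/2 ≈ -1.5000)
F(N, C) = 1 (F(N, C) = 3 - ½*4 = 3 - 2 = 1)
m(V) = 1
l(Y) = -1/23 (l(Y) = 1/(-23) = -1/23)
B(289) + l(m(-26)) = -40 - 1/23 = -921/23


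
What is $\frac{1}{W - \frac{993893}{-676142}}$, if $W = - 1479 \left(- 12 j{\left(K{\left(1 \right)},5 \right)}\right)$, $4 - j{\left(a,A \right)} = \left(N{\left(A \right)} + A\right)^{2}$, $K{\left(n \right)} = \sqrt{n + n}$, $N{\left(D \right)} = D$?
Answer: $- \frac{676142}{1152015154843} \approx -5.8692 \cdot 10^{-7}$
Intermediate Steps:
$K{\left(n \right)} = \sqrt{2} \sqrt{n}$ ($K{\left(n \right)} = \sqrt{2 n} = \sqrt{2} \sqrt{n}$)
$j{\left(a,A \right)} = 4 - 4 A^{2}$ ($j{\left(a,A \right)} = 4 - \left(A + A\right)^{2} = 4 - \left(2 A\right)^{2} = 4 - 4 A^{2}$)
$W = -1703808$ ($W = - 1479 \left(- 12 \left(4 - 4 \cdot 5^{2}\right)\right) = - 1479 \left(- 12 \left(4 - 100\right)\right) = - 1479 \left(\left(-12\right) \left(-96\right)\right) = \left(-1479\right) 1152 = -1703808$)
$\frac{1}{W - \frac{993893}{-676142}} = \frac{1}{-1703808 - \frac{993893}{-676142}} = \frac{1}{-1703808 - - \frac{993893}{676142}} = \frac{1}{-1703808 + \frac{993893}{676142}} = \frac{1}{- \frac{1152015154843}{676142}} = - \frac{676142}{1152015154843}$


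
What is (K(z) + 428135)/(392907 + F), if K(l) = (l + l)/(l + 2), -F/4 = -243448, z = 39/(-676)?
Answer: 43241629/138036599 ≈ 0.31326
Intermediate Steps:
z = -3/52 (z = 39*(-1/676) = -3/52 ≈ -0.057692)
F = 973792 (F = -4*(-243448) = 973792)
K(l) = 2*l/(2 + l) (K(l) = (2*l)/(2 + l) = 2*l/(2 + l))
(K(z) + 428135)/(392907 + F) = (2*(-3/52)/(2 - 3/52) + 428135)/(392907 + 973792) = (2*(-3/52)/(101/52) + 428135)/1366699 = (2*(-3/52)*(52/101) + 428135)*(1/1366699) = (-6/101 + 428135)*(1/1366699) = (43241629/101)*(1/1366699) = 43241629/138036599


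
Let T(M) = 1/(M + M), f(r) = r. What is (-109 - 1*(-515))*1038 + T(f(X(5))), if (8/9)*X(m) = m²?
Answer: 94821304/225 ≈ 4.2143e+5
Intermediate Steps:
X(m) = 9*m²/8
T(M) = 1/(2*M)
(-109 - 1*(-515))*1038 + T(f(X(5))) = (-109 - 1*(-515))*1038 + 1/(2*(((9/8)*5²))) = (-109 + 515)*1038 + 1/(2*(((9/8)*25))) = 406*1038 + 1/(2*(225/8)) = 421428 + (½)*(8/225) = 421428 + 4/225 = 94821304/225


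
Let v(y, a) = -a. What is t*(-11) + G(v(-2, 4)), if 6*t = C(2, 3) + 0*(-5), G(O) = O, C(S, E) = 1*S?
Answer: -23/3 ≈ -7.6667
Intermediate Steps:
C(S, E) = S
t = ⅓ (t = (2 + 0*(-5))/6 = (2 + 0)/6 = (⅙)*2 = ⅓ ≈ 0.33333)
t*(-11) + G(v(-2, 4)) = (⅓)*(-11) - 1*4 = -11/3 - 4 = -23/3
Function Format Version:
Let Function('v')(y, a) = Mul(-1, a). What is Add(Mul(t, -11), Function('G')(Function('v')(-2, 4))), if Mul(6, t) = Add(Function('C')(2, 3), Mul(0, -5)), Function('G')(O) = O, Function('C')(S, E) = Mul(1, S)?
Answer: Rational(-23, 3) ≈ -7.6667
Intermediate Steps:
Function('C')(S, E) = S
t = Rational(1, 3) (t = Mul(Rational(1, 6), Add(2, Mul(0, -5))) = Mul(Rational(1, 6), Add(2, 0)) = Mul(Rational(1, 6), 2) = Rational(1, 3) ≈ 0.33333)
Add(Mul(t, -11), Function('G')(Function('v')(-2, 4))) = Add(Mul(Rational(1, 3), -11), Mul(-1, 4)) = Add(Rational(-11, 3), -4) = Rational(-23, 3)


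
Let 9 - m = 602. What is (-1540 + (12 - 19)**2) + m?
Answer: -2084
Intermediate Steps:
m = -593 (m = 9 - 1*602 = 9 - 602 = -593)
(-1540 + (12 - 19)**2) + m = (-1540 + (12 - 19)**2) - 593 = (-1540 + (-7)**2) - 593 = (-1540 + 49) - 593 = -1491 - 593 = -2084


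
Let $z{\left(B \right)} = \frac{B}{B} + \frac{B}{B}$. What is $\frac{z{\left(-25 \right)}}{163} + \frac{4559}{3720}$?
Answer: $\frac{750557}{606360} \approx 1.2378$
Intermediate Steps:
$z{\left(B \right)} = 2$ ($z{\left(B \right)} = 1 + 1 = 2$)
$\frac{z{\left(-25 \right)}}{163} + \frac{4559}{3720} = \frac{2}{163} + \frac{4559}{3720} = \frac{750557}{606360}$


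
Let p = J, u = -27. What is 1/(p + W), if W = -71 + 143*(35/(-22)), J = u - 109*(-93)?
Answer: 2/19623 ≈ 0.00010192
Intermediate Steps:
J = 10110 (J = -27 - 109*(-93) = -27 + 10137 = 10110)
W = -597/2 (W = -71 + 143*(35*(-1/22)) = -71 + 143*(-35/22) = -71 - 455/2 = -597/2 ≈ -298.50)
p = 10110
1/(p + W) = 1/(10110 - 597/2) = 1/(19623/2) = 2/19623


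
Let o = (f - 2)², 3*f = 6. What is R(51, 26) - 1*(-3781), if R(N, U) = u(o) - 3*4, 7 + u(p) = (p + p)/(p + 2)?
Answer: 3762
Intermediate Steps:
f = 2 (f = (⅓)*6 = 2)
o = 0 (o = (2 - 2)² = 0² = 0)
u(p) = -7 + 2*p/(2 + p) (u(p) = -7 + (p + p)/(p + 2) = -7 + (2*p)/(2 + p) = -7 + 2*p/(2 + p))
R(N, U) = -19 (R(N, U) = (-14 - 5*0)/(2 + 0) - 3*4 = (-14 + 0)/2 - 12 = (½)*(-14) - 12 = -7 - 12 = -19)
R(51, 26) - 1*(-3781) = -19 - 1*(-3781) = -19 + 3781 = 3762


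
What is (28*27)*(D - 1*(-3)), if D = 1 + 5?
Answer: 6804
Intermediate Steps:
D = 6
(28*27)*(D - 1*(-3)) = (28*27)*(6 - 1*(-3)) = 756*(6 + 3) = 756*9 = 6804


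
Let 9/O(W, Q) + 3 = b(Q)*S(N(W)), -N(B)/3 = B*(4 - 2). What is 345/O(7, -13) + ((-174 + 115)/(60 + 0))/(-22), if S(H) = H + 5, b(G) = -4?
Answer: 7337059/1320 ≈ 5558.4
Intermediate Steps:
N(B) = -6*B (N(B) = -3*B*(4 - 2) = -3*B*2 = -6*B)
S(H) = 5 + H
O(W, Q) = 9/(-23 + 24*W) (O(W, Q) = 9/(-3 - 4*(5 - 6*W)) = 9/(-3 + (-20 + 24*W)) = 9/(-23 + 24*W))
345/O(7, -13) + ((-174 + 115)/(60 + 0))/(-22) = 345/((9/(-23 + 24*7))) + ((-174 + 115)/(60 + 0))/(-22) = 345/((9/(-23 + 168))) - 59/60*(-1/22) = 345/((9/145)) - 59*1/60*(-1/22) = 345/((9*(1/145))) - 59/60*(-1/22) = 345/(9/145) + 59/1320 = 345*(145/9) + 59/1320 = 16675/3 + 59/1320 = 7337059/1320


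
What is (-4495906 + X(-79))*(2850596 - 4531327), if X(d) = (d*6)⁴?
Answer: -84834576323030170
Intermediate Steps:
X(d) = 1296*d⁴ (X(d) = (6*d)⁴ = 1296*d⁴)
(-4495906 + X(-79))*(2850596 - 4531327) = (-4495906 + 1296*(-79)⁴)*(2850596 - 4531327) = (-4495906 + 1296*38950081)*(-1680731) = (-4495906 + 50479304976)*(-1680731) = 50474809070*(-1680731) = -84834576323030170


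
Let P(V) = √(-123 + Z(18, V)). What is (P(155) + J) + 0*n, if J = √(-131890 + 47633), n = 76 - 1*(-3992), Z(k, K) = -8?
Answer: I*(√131 + √84257) ≈ 301.72*I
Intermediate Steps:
n = 4068 (n = 76 + 3992 = 4068)
P(V) = I*√131 (P(V) = √(-123 - 8) = √(-131) = I*√131)
J = I*√84257 (J = √(-84257) = I*√84257 ≈ 290.27*I)
(P(155) + J) + 0*n = (I*√131 + I*√84257) + 0*4068 = (I*√131 + I*√84257) + 0 = I*√131 + I*√84257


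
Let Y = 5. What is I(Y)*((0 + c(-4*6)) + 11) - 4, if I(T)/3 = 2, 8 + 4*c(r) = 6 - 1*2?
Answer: 56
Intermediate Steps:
c(r) = -1 (c(r) = -2 + (6 - 1*2)/4 = -2 + (6 - 2)/4 = -2 + (¼)*4 = -2 + 1 = -1)
I(T) = 6 (I(T) = 3*2 = 6)
I(Y)*((0 + c(-4*6)) + 11) - 4 = 6*((0 - 1) + 11) - 4 = 6*(-1 + 11) - 4 = 6*10 - 4 = 60 - 4 = 56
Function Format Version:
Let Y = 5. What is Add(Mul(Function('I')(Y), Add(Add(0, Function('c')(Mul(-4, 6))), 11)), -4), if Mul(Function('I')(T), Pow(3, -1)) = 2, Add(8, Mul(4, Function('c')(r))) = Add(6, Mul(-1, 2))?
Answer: 56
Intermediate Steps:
Function('c')(r) = -1 (Function('c')(r) = Add(-2, Mul(Rational(1, 4), Add(6, Mul(-1, 2)))) = Add(-2, Mul(Rational(1, 4), Add(6, -2))) = Add(-2, Mul(Rational(1, 4), 4)) = Add(-2, 1) = -1)
Function('I')(T) = 6 (Function('I')(T) = Mul(3, 2) = 6)
Add(Mul(Function('I')(Y), Add(Add(0, Function('c')(Mul(-4, 6))), 11)), -4) = Add(Mul(6, Add(Add(0, -1), 11)), -4) = Add(Mul(6, Add(-1, 11)), -4) = Add(Mul(6, 10), -4) = Add(60, -4) = 56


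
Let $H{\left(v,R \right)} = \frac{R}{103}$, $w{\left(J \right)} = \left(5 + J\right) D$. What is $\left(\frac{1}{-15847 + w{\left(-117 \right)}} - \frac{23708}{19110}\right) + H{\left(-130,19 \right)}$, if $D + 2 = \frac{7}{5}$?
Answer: $- \frac{82013882708}{77649634335} \approx -1.0562$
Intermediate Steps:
$D = - \frac{3}{5}$ ($D = -2 + \frac{7}{5} = - \frac{3}{5} \approx -0.6$)
$w{\left(J \right)} = -3 - \frac{3 J}{5}$ ($w{\left(J \right)} = \left(5 + J\right) \left(- \frac{3}{5}\right) = -3 - \frac{3 J}{5}$)
$H{\left(v,R \right)} = \frac{R}{103}$ ($H{\left(v,R \right)} = R \frac{1}{103} = \frac{R}{103}$)
$\left(\frac{1}{-15847 + w{\left(-117 \right)}} - \frac{23708}{19110}\right) + H{\left(-130,19 \right)} = \left(\frac{1}{-15847 - - \frac{336}{5}} - \frac{23708}{19110}\right) + \frac{1}{103} \cdot 19 = \left(\frac{1}{-15847 + \left(-3 + \frac{351}{5}\right)} - \frac{11854}{9555}\right) + \frac{19}{103} = \left(\frac{1}{-15847 + \frac{336}{5}} - \frac{11854}{9555}\right) + \frac{19}{103} = \left(\frac{1}{- \frac{78899}{5}} - \frac{11854}{9555}\right) + \frac{19}{103} = \left(- \frac{5}{78899} - \frac{11854}{9555}\right) + \frac{19}{103} = - \frac{935316521}{753879945} + \frac{19}{103} = - \frac{82013882708}{77649634335}$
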